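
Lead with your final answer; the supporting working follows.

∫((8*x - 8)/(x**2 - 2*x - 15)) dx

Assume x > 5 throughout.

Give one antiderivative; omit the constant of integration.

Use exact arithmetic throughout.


The answer is 4*log(x - 5) + 4*log(x + 3).
Step 1. Decompose ∫((8*x - 8)/(x**2 - 2*x - 15)) dx by partial fractions, (8*x - 8)/(x**2 - 2*x - 15) = 4/(x + 3) + 4/(x - 5): now ∫(4/(x - 5)) dx + ∫(4/(x + 3)) dx.
Step 2. Evaluate the standard form [assuming x > -3]: now 4*log(x + 3) + ∫(4/(x - 5)) dx.
Step 3. Evaluate the standard form [assuming x > 5]: now 4*log(x - 5) + 4*log(x + 3).
Answer: 4*log(x - 5) + 4*log(x + 3).


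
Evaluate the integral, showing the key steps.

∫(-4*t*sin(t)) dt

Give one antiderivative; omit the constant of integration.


Step 1. Integrate ∫(-4*t*sin(t)) dt by parts with u = t, dv = (-4*sin(t)) dt, so v = 4*cos(t): now 4*t*cos(t) + ∫(-4*cos(t)) dt.
Step 2. Evaluate the standard form: now 4*t*cos(t) - 4*sin(t).
Answer: 4*t*cos(t) - 4*sin(t).


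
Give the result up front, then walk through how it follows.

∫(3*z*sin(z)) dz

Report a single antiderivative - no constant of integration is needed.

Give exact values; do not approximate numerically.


The answer is -3*z*cos(z) + 3*sin(z).
Step 1. Integrate ∫(3*z*sin(z)) dz by parts with u = z, dv = (3*sin(z)) dz, so v = -3*cos(z): now -3*z*cos(z) + ∫(3*cos(z)) dz.
Step 2. Evaluate the standard form: now -3*z*cos(z) + 3*sin(z).
Answer: -3*z*cos(z) + 3*sin(z).


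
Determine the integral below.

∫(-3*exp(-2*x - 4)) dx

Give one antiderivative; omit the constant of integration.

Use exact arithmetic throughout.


Answer: 3*exp(-2*x - 4)/2.


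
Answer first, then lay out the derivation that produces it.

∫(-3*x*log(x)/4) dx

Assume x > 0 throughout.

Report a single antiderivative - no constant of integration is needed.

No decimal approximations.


The answer is -3*x**2*log(x)/8 + 3*x**2/16.
Step 1. Integrate ∫(-3*x*log(x)/4) dx by parts with u = log(x), dv = (-3*x/4) dx, so v = -3*x**2/8 [assuming x > 0]: now -3*x**2*log(x)/8 + ∫(3*x/8) dx.
Step 2. Evaluate the standard form: now -3*x**2*log(x)/8 + 3*x**2/16.
Answer: -3*x**2*log(x)/8 + 3*x**2/16.


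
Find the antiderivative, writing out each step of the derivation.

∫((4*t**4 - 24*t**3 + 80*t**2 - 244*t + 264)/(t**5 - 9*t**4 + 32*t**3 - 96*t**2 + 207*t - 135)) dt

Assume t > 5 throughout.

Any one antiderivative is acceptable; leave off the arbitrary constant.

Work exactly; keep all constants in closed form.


Step 1. Decompose ∫((4*t**4 - 24*t**3 + 80*t**2 - 244*t + 264)/(t**5 - 9*t**4 + 32*t**3 - 96*t**2 + 207*t - 135)) dt by partial fractions, (4*t**4 - 24*t**3 + 80*t**2 - 244*t + 264)/(t**5 - 9*t**4 + 32*t**3 - 96*t**2 + 207*t - 135) = -2/(t**2 + 9) + 1/(t - 1) + 1/(t - 3) + 2/(t - 5): now ∫(2/(t - 5)) dt + ∫(1/(t - 3)) dt + ∫(1/(t - 1)) dt + ∫(-2/(t**2 + 9)) dt.
Step 2. Evaluate the standard form [assuming t > 3]: now log(t - 3) + ∫(2/(t - 5)) dt + ∫(1/(t - 1)) dt + ∫(-2/(t**2 + 9)) dt.
Step 3. Evaluate the standard form [assuming t > 1]: now log(t - 3) + log(t - 1) + ∫(2/(t - 5)) dt + ∫(-2/(t**2 + 9)) dt.
Step 4. Evaluate the standard form [assuming t > 5]: now 2*log(t - 5) + log(t - 3) + log(t - 1) + ∫(-2/(t**2 + 9)) dt.
Step 5. Evaluate the standard form: now 2*log(t - 5) + log(t - 3) + log(t - 1) - 2*atan(t/3)/3.
Answer: 2*log(t - 5) + log(t - 3) + log(t - 1) - 2*atan(t/3)/3.


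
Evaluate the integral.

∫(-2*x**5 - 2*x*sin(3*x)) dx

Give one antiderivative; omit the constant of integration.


Answer: -x**6/3 + 2*x*cos(3*x)/3 - 2*sin(3*x)/9.


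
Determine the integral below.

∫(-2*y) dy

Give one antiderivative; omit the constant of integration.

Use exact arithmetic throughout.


Answer: -y**2.


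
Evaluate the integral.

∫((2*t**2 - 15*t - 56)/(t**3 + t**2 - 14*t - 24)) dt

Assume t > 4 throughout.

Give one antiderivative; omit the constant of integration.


Answer: -2*log(t - 4) + 3*log(t + 2) + log(t + 3).


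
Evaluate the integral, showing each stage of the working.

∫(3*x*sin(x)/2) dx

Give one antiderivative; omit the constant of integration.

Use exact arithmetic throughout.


Step 1. Integrate ∫(3*x*sin(x)/2) dx by parts with u = x, dv = (3*sin(x)/2) dx, so v = -3*cos(x)/2: now -3*x*cos(x)/2 + ∫(3*cos(x)/2) dx.
Step 2. Evaluate the standard form: now -3*x*cos(x)/2 + 3*sin(x)/2.
Answer: -3*x*cos(x)/2 + 3*sin(x)/2.


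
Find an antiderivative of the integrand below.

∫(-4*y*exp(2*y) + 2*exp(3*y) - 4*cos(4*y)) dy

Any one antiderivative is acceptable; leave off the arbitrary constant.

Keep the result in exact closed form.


Answer: -2*y*exp(2*y) + 2*exp(3*y)/3 + exp(2*y) - sin(4*y).


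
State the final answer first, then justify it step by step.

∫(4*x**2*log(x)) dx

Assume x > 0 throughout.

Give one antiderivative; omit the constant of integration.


The answer is 4*x**3*log(x)/3 - 4*x**3/9.
Step 1. Integrate ∫(4*x**2*log(x)) dx by parts with u = log(x), dv = (4*x**2) dx, so v = 4*x**3/3 [assuming x > 0]: now 4*x**3*log(x)/3 + ∫(-4*x**2/3) dx.
Step 2. Evaluate the standard form: now 4*x**3*log(x)/3 - 4*x**3/9.
Answer: 4*x**3*log(x)/3 - 4*x**3/9.


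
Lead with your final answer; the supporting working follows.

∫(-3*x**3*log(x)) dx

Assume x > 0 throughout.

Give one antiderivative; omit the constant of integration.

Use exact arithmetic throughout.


The answer is -3*x**4*log(x)/4 + 3*x**4/16.
Step 1. Integrate ∫(-3*x**3*log(x)) dx by parts with u = log(x), dv = (-3*x**3) dx, so v = -3*x**4/4 [assuming x > 0]: now -3*x**4*log(x)/4 + ∫(3*x**3/4) dx.
Step 2. Evaluate the standard form: now -3*x**4*log(x)/4 + 3*x**4/16.
Answer: -3*x**4*log(x)/4 + 3*x**4/16.


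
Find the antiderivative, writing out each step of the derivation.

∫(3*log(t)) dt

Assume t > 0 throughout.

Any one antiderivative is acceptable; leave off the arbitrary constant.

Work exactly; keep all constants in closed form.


Step 1. Integrate ∫(3*log(t)) dt by parts with u = log(t), dv = (3) dt, so v = 3*t [assuming t > 0]: now 3*t*log(t) + ∫(-3) dt.
Step 2. Evaluate the standard form: now 3*t*log(t) - 3*t.
Answer: 3*t*log(t) - 3*t.


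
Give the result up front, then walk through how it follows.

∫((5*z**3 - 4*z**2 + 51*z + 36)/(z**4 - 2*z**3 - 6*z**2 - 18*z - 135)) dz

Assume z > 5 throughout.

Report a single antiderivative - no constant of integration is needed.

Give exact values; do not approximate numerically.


The answer is 3*log(z - 5) + 2*log(z + 3) - atan(z/3).
Step 1. Decompose ∫((5*z**3 - 4*z**2 + 51*z + 36)/(z**4 - 2*z**3 - 6*z**2 - 18*z - 135)) dz by partial fractions, (5*z**3 - 4*z**2 + 51*z + 36)/(z**4 - 2*z**3 - 6*z**2 - 18*z - 135) = -3/(z**2 + 9) + 2/(z + 3) + 3/(z - 5): now ∫(3/(z - 5)) dz + ∫(2/(z + 3)) dz + ∫(-3/(z**2 + 9)) dz.
Step 2. Evaluate the standard form [assuming z > 5]: now 3*log(z - 5) + ∫(2/(z + 3)) dz + ∫(-3/(z**2 + 9)) dz.
Step 3. Evaluate the standard form [assuming z > -3]: now 3*log(z - 5) + 2*log(z + 3) + ∫(-3/(z**2 + 9)) dz.
Step 4. Evaluate the standard form: now 3*log(z - 5) + 2*log(z + 3) - atan(z/3).
Answer: 3*log(z - 5) + 2*log(z + 3) - atan(z/3).


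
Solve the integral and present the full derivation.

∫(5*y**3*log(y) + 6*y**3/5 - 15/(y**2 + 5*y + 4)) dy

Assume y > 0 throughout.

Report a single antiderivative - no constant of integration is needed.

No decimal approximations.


Step 1. Rewrite: now ∫(6*y**3/5) dy + ∫(5*y**3*log(y)) dy + ∫(-15/(y**2 + 5*y + 4)) dy.
Step 2. Decompose ∫(-15/(y**2 + 5*y + 4)) dy by partial fractions, -15/(y**2 + 5*y + 4) = 5/(y + 4) - 5/(y + 1): now ∫(6*y**3/5) dy + ∫(5*y**3*log(y)) dy + ∫(-5/(y + 1)) dy + ∫(5/(y + 4)) dy.
Step 3. Evaluate the standard form [assuming y > -4]: now 5*log(y + 4) + ∫(6*y**3/5) dy + ∫(5*y**3*log(y)) dy + ∫(-5/(y + 1)) dy.
Step 4. Evaluate the standard form [assuming y > -1]: now -5*log(y + 1) + 5*log(y + 4) + ∫(6*y**3/5) dy + ∫(5*y**3*log(y)) dy.
Step 5. Evaluate the standard form: now 3*y**4/10 - 5*log(y + 1) + 5*log(y + 4) + ∫(5*y**3*log(y)) dy.
Step 6. Integrate ∫(5*y**3*log(y)) dy by parts with u = log(y), dv = (5*y**3) dy, so v = 5*y**4/4 [assuming y > 0]: now 5*y**4*log(y)/4 + 3*y**4/10 - 5*log(y + 1) + 5*log(y + 4) + ∫(-5*y**3/4) dy.
Step 7. Evaluate the standard form: now 5*y**4*log(y)/4 - y**4/80 - 5*log(y + 1) + 5*log(y + 4).
Answer: 5*y**4*log(y)/4 - y**4/80 - 5*log(y + 1) + 5*log(y + 4).


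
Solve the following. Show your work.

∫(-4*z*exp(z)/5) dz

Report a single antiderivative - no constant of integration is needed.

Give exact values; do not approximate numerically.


Step 1. Integrate ∫(-4*z*exp(z)/5) dz by parts with u = z, dv = (-4*exp(z)/5) dz, so v = -4*exp(z)/5: now -4*z*exp(z)/5 + ∫(4*exp(z)/5) dz.
Step 2. Evaluate the standard form: now -4*z*exp(z)/5 + 4*exp(z)/5.
Answer: -4*z*exp(z)/5 + 4*exp(z)/5.


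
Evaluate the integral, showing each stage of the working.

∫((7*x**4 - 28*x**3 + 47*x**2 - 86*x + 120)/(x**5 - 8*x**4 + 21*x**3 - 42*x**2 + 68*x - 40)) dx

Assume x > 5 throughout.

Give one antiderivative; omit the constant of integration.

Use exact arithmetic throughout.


Step 1. Decompose ∫((7*x**4 - 28*x**3 + 47*x**2 - 86*x + 120)/(x**5 - 8*x**4 + 21*x**3 - 42*x**2 + 68*x - 40)) dx by partial fractions, (7*x**4 - 28*x**3 + 47*x**2 - 86*x + 120)/(x**5 - 8*x**4 + 21*x**3 - 42*x**2 + 68*x - 40) = 2/(x**2 + 4) + 3/(x - 1) - 1/(x - 2) + 5/(x - 5): now ∫(5/(x - 5)) dx + ∫(-1/(x - 2)) dx + ∫(3/(x - 1)) dx + ∫(2/(x**2 + 4)) dx.
Step 2. Evaluate the standard form [assuming x > 5]: now 5*log(x - 5) + ∫(-1/(x - 2)) dx + ∫(3/(x - 1)) dx + ∫(2/(x**2 + 4)) dx.
Step 3. Evaluate the standard form [assuming x > 2]: now 5*log(x - 5) - log(x - 2) + ∫(3/(x - 1)) dx + ∫(2/(x**2 + 4)) dx.
Step 4. Evaluate the standard form [assuming x > 1]: now 5*log(x - 5) - log(x - 2) + 3*log(x - 1) + ∫(2/(x**2 + 4)) dx.
Step 5. Evaluate the standard form: now 5*log(x - 5) - log(x - 2) + 3*log(x - 1) + atan(x/2).
Answer: 5*log(x - 5) - log(x - 2) + 3*log(x - 1) + atan(x/2).


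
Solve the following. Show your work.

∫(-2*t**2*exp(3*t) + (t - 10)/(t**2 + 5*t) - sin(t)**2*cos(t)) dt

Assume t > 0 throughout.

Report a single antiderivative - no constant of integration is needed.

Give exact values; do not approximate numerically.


Step 1. Rewrite: now ∫(-2*t**2*exp(3*t)) dt + ∫((t - 10)/(t**2 + 5*t)) dt + ∫(-sin(t)**2*cos(t)) dt.
Step 2. Substitute u = sin(t), turning ∫(-sin(t)**2*cos(t)) dt into ∫(-u**2) du: now ∫(-u**2) du + ∫(-2*t**2*exp(3*t)) dt + ∫((t - 10)/(t**2 + 5*t)) dt.
Step 3. Evaluate the standard form: now -u**3/3 + ∫(-2*t**2*exp(3*t)) dt + ∫((t - 10)/(t**2 + 5*t)) dt.
Step 4. Substitute back u = sin(t): now -sin(t)**3/3 + ∫(-2*t**2*exp(3*t)) dt + ∫((t - 10)/(t**2 + 5*t)) dt.
Step 5. Decompose ∫((t - 10)/(t**2 + 5*t)) dt by partial fractions, (t - 10)/(t**2 + 5*t) = 3/(t + 5) - 2/t: now -sin(t)**3/3 + ∫(-2/t) dt + ∫(-2*t**2*exp(3*t)) dt + ∫(3/(t + 5)) dt.
Step 6. Evaluate the standard form [assuming t > 0]: now -2*log(t) - sin(t)**3/3 + ∫(-2*t**2*exp(3*t)) dt + ∫(3/(t + 5)) dt.
Step 7. Evaluate the standard form [assuming t > -5]: now -2*log(t) + 3*log(t + 5) - sin(t)**3/3 + ∫(-2*t**2*exp(3*t)) dt.
Step 8. Integrate ∫(-2*t**2*exp(3*t)) dt by parts with u = t**2, dv = (-2*exp(3*t)) dt, so v = -2*exp(3*t)/3: now -2*t**2*exp(3*t)/3 - 2*log(t) + 3*log(t + 5) - sin(t)**3/3 + ∫(4*t*exp(3*t)/3) dt.
Step 9. Integrate ∫(4*t*exp(3*t)/3) dt by parts with u = t, dv = (4*exp(3*t)/3) dt, so v = 4*exp(3*t)/9: now -2*t**2*exp(3*t)/3 + 4*t*exp(3*t)/9 - 2*log(t) + 3*log(t + 5) - sin(t)**3/3 + ∫(-4*exp(3*t)/9) dt.
Step 10. Evaluate the standard form: now -2*t**2*exp(3*t)/3 + 4*t*exp(3*t)/9 - 4*exp(3*t)/27 - 2*log(t) + 3*log(t + 5) - sin(t)**3/3.
Answer: -2*t**2*exp(3*t)/3 + 4*t*exp(3*t)/9 - 4*exp(3*t)/27 - 2*log(t) + 3*log(t + 5) - sin(t)**3/3.


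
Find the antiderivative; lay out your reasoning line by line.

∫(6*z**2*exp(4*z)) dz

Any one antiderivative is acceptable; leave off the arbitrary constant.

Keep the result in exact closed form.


Step 1. Integrate ∫(6*z**2*exp(4*z)) dz by parts with u = z**2, dv = (6*exp(4*z)) dz, so v = 3*exp(4*z)/2: now 3*z**2*exp(4*z)/2 + ∫(-3*z*exp(4*z)) dz.
Step 2. Integrate ∫(-3*z*exp(4*z)) dz by parts with u = z, dv = (-3*exp(4*z)) dz, so v = -3*exp(4*z)/4: now 3*z**2*exp(4*z)/2 - 3*z*exp(4*z)/4 + ∫(3*exp(4*z)/4) dz.
Step 3. Evaluate the standard form: now 3*z**2*exp(4*z)/2 - 3*z*exp(4*z)/4 + 3*exp(4*z)/16.
Answer: 3*z**2*exp(4*z)/2 - 3*z*exp(4*z)/4 + 3*exp(4*z)/16.


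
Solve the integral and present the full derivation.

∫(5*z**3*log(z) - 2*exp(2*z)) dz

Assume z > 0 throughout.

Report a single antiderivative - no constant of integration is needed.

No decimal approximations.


Step 1. Rewrite: now ∫(5*z**3*log(z)) dz + ∫(-2*exp(2*z)) dz.
Step 2. Evaluate the standard form: now -exp(2*z) + ∫(5*z**3*log(z)) dz.
Step 3. Integrate ∫(5*z**3*log(z)) dz by parts with u = log(z), dv = (5*z**3) dz, so v = 5*z**4/4 [assuming z > 0]: now 5*z**4*log(z)/4 - exp(2*z) + ∫(-5*z**3/4) dz.
Step 4. Evaluate the standard form: now 5*z**4*log(z)/4 - 5*z**4/16 - exp(2*z).
Answer: 5*z**4*log(z)/4 - 5*z**4/16 - exp(2*z).


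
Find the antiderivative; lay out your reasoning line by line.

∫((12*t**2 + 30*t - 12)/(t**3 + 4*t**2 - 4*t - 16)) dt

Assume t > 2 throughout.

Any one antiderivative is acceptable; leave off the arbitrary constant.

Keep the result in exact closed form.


Step 1. Decompose ∫((12*t**2 + 30*t - 12)/(t**3 + 4*t**2 - 4*t - 16)) dt by partial fractions, (12*t**2 + 30*t - 12)/(t**3 + 4*t**2 - 4*t - 16) = 5/(t + 4) + 3/(t + 2) + 4/(t - 2): now ∫(4/(t - 2)) dt + ∫(3/(t + 2)) dt + ∫(5/(t + 4)) dt.
Step 2. Evaluate the standard form [assuming t > -4]: now 5*log(t + 4) + ∫(4/(t - 2)) dt + ∫(3/(t + 2)) dt.
Step 3. Evaluate the standard form [assuming t > 2]: now 4*log(t - 2) + 5*log(t + 4) + ∫(3/(t + 2)) dt.
Step 4. Evaluate the standard form [assuming t > -2]: now 4*log(t - 2) + 3*log(t + 2) + 5*log(t + 4).
Answer: 4*log(t - 2) + 3*log(t + 2) + 5*log(t + 4).


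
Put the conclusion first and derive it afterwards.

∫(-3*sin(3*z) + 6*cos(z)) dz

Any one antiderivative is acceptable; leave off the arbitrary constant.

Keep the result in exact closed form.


The answer is 6*sin(z) + cos(3*z).
Step 1. Rewrite: now ∫(-3*sin(3*z)) dz + ∫(6*cos(z)) dz.
Step 2. Evaluate the standard form: now cos(3*z) + ∫(6*cos(z)) dz.
Step 3. Evaluate the standard form: now 6*sin(z) + cos(3*z).
Answer: 6*sin(z) + cos(3*z).


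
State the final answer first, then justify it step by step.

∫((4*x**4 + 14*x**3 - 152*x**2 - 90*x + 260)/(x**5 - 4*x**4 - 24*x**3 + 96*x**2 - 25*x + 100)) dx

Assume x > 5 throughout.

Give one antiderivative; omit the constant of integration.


The answer is log(x - 5) + 4*log(x - 4) - log(x + 5) + 4*atan(x).
Step 1. Decompose ∫((4*x**4 + 14*x**3 - 152*x**2 - 90*x + 260)/(x**5 - 4*x**4 - 24*x**3 + 96*x**2 - 25*x + 100)) dx by partial fractions, (4*x**4 + 14*x**3 - 152*x**2 - 90*x + 260)/(x**5 - 4*x**4 - 24*x**3 + 96*x**2 - 25*x + 100) = 4/(x**2 + 1) - 1/(x + 5) + 4/(x - 4) + 1/(x - 5): now ∫(1/(x - 5)) dx + ∫(4/(x - 4)) dx + ∫(-1/(x + 5)) dx + ∫(4/(x**2 + 1)) dx.
Step 2. Evaluate the standard form [assuming x > 4]: now 4*log(x - 4) + ∫(1/(x - 5)) dx + ∫(-1/(x + 5)) dx + ∫(4/(x**2 + 1)) dx.
Step 3. Evaluate the standard form [assuming x > -5]: now 4*log(x - 4) - log(x + 5) + ∫(1/(x - 5)) dx + ∫(4/(x**2 + 1)) dx.
Step 4. Evaluate the standard form [assuming x > 5]: now log(x - 5) + 4*log(x - 4) - log(x + 5) + ∫(4/(x**2 + 1)) dx.
Step 5. Evaluate the standard form: now log(x - 5) + 4*log(x - 4) - log(x + 5) + 4*atan(x).
Answer: log(x - 5) + 4*log(x - 4) - log(x + 5) + 4*atan(x).


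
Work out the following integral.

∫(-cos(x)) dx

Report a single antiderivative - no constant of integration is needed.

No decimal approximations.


Answer: -sin(x).


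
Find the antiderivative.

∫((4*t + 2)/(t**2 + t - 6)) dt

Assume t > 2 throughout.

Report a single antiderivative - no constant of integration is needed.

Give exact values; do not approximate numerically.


Answer: 2*log(t - 2) + 2*log(t + 3).


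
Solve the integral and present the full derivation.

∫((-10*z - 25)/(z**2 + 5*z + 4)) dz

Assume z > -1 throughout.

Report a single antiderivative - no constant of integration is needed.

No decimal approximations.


Step 1. Decompose ∫((-10*z - 25)/(z**2 + 5*z + 4)) dz by partial fractions, (-10*z - 25)/(z**2 + 5*z + 4) = -5/(z + 4) - 5/(z + 1): now ∫(-5/(z + 1)) dz + ∫(-5/(z + 4)) dz.
Step 2. Evaluate the standard form [assuming z > -4]: now -5*log(z + 4) + ∫(-5/(z + 1)) dz.
Step 3. Evaluate the standard form [assuming z > -1]: now -5*log(z + 1) - 5*log(z + 4).
Answer: -5*log(z + 1) - 5*log(z + 4).


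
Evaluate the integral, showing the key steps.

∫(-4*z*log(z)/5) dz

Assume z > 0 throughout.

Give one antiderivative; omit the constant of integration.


Step 1. Integrate ∫(-4*z*log(z)/5) dz by parts with u = log(z), dv = (-4*z/5) dz, so v = -2*z**2/5 [assuming z > 0]: now -2*z**2*log(z)/5 + ∫(2*z/5) dz.
Step 2. Evaluate the standard form: now -2*z**2*log(z)/5 + z**2/5.
Answer: -2*z**2*log(z)/5 + z**2/5.


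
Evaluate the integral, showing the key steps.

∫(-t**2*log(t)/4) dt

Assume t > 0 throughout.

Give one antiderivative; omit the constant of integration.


Step 1. Integrate ∫(-t**2*log(t)/4) dt by parts with u = log(t), dv = (-t**2/4) dt, so v = -t**3/12 [assuming t > 0]: now -t**3*log(t)/12 + ∫(t**2/12) dt.
Step 2. Evaluate the standard form: now -t**3*log(t)/12 + t**3/36.
Answer: -t**3*log(t)/12 + t**3/36.


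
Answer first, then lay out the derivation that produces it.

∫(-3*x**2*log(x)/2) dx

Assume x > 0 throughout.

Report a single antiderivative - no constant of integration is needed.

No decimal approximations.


The answer is -x**3*log(x)/2 + x**3/6.
Step 1. Integrate ∫(-3*x**2*log(x)/2) dx by parts with u = log(x), dv = (-3*x**2/2) dx, so v = -x**3/2 [assuming x > 0]: now -x**3*log(x)/2 + ∫(x**2/2) dx.
Step 2. Evaluate the standard form: now -x**3*log(x)/2 + x**3/6.
Answer: -x**3*log(x)/2 + x**3/6.


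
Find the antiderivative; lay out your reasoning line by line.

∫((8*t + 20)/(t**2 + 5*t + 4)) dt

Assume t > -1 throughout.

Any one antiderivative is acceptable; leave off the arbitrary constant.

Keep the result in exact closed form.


Step 1. Decompose ∫((8*t + 20)/(t**2 + 5*t + 4)) dt by partial fractions, (8*t + 20)/(t**2 + 5*t + 4) = 4/(t + 4) + 4/(t + 1): now ∫(4/(t + 1)) dt + ∫(4/(t + 4)) dt.
Step 2. Evaluate the standard form [assuming t > -1]: now 4*log(t + 1) + ∫(4/(t + 4)) dt.
Step 3. Evaluate the standard form [assuming t > -4]: now 4*log(t + 1) + 4*log(t + 4).
Answer: 4*log(t + 1) + 4*log(t + 4).


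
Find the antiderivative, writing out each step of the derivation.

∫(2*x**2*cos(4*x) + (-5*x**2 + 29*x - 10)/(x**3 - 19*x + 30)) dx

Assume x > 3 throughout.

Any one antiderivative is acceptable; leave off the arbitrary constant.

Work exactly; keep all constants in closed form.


Step 1. Rewrite: now ∫(2*x**2*cos(4*x)) dx + ∫((-5*x**2 + 29*x - 10)/(x**3 - 19*x + 30)) dx.
Step 2. Decompose ∫((-5*x**2 + 29*x - 10)/(x**3 - 19*x + 30)) dx by partial fractions, (-5*x**2 + 29*x - 10)/(x**3 - 19*x + 30) = -5/(x + 5) - 4/(x - 2) + 4/(x - 3): now ∫(2*x**2*cos(4*x)) dx + ∫(4/(x - 3)) dx + ∫(-4/(x - 2)) dx + ∫(-5/(x + 5)) dx.
Step 3. Evaluate the standard form [assuming x > 3]: now 4*log(x - 3) + ∫(2*x**2*cos(4*x)) dx + ∫(-4/(x - 2)) dx + ∫(-5/(x + 5)) dx.
Step 4. Evaluate the standard form [assuming x > 2]: now 4*log(x - 3) - 4*log(x - 2) + ∫(2*x**2*cos(4*x)) dx + ∫(-5/(x + 5)) dx.
Step 5. Evaluate the standard form [assuming x > -5]: now 4*log(x - 3) - 4*log(x - 2) - 5*log(x + 5) + ∫(2*x**2*cos(4*x)) dx.
Step 6. Integrate ∫(2*x**2*cos(4*x)) dx by parts with u = x**2, dv = (2*cos(4*x)) dx, so v = sin(4*x)/2: now x**2*sin(4*x)/2 + 4*log(x - 3) - 4*log(x - 2) - 5*log(x + 5) + ∫(-x*sin(4*x)) dx.
Step 7. Integrate ∫(-x*sin(4*x)) dx by parts with u = x, dv = (-sin(4*x)) dx, so v = cos(4*x)/4: now x**2*sin(4*x)/2 + x*cos(4*x)/4 + 4*log(x - 3) - 4*log(x - 2) - 5*log(x + 5) + ∫(-cos(4*x)/4) dx.
Step 8. Evaluate the standard form: now x**2*sin(4*x)/2 + x*cos(4*x)/4 + 4*log(x - 3) - 4*log(x - 2) - 5*log(x + 5) - sin(4*x)/16.
Answer: x**2*sin(4*x)/2 + x*cos(4*x)/4 + 4*log(x - 3) - 4*log(x - 2) - 5*log(x + 5) - sin(4*x)/16.


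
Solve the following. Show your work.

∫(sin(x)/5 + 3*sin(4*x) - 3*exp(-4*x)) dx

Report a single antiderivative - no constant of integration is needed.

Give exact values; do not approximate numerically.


Step 1. Rewrite: now ∫(-3*exp(-4*x)) dx + ∫(sin(x)/5) dx + ∫(3*sin(4*x)) dx.
Step 2. Evaluate the standard form: now ∫(sin(x)/5) dx + ∫(3*sin(4*x)) dx + 3*exp(-4*x)/4.
Step 3. Evaluate the standard form: now -3*cos(4*x)/4 + ∫(sin(x)/5) dx + 3*exp(-4*x)/4.
Step 4. Evaluate the standard form: now -cos(x)/5 - 3*cos(4*x)/4 + 3*exp(-4*x)/4.
Answer: -cos(x)/5 - 3*cos(4*x)/4 + 3*exp(-4*x)/4.


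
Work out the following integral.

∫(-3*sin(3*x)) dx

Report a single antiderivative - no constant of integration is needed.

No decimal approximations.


Answer: cos(3*x).


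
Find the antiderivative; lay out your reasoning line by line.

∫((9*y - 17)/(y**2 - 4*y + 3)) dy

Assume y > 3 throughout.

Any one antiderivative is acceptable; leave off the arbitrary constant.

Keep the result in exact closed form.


Step 1. Decompose ∫((9*y - 17)/(y**2 - 4*y + 3)) dy by partial fractions, (9*y - 17)/(y**2 - 4*y + 3) = 4/(y - 1) + 5/(y - 3): now ∫(5/(y - 3)) dy + ∫(4/(y - 1)) dy.
Step 2. Evaluate the standard form [assuming y > 1]: now 4*log(y - 1) + ∫(5/(y - 3)) dy.
Step 3. Evaluate the standard form [assuming y > 3]: now 5*log(y - 3) + 4*log(y - 1).
Answer: 5*log(y - 3) + 4*log(y - 1).


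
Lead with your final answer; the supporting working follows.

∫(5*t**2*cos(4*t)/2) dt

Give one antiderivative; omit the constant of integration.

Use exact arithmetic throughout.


The answer is 5*t**2*sin(4*t)/8 + 5*t*cos(4*t)/16 - 5*sin(4*t)/64.
Step 1. Integrate ∫(5*t**2*cos(4*t)/2) dt by parts with u = t**2, dv = (5*cos(4*t)/2) dt, so v = 5*sin(4*t)/8: now 5*t**2*sin(4*t)/8 + ∫(-5*t*sin(4*t)/4) dt.
Step 2. Integrate ∫(-5*t*sin(4*t)/4) dt by parts with u = t, dv = (-5*sin(4*t)/4) dt, so v = 5*cos(4*t)/16: now 5*t**2*sin(4*t)/8 + 5*t*cos(4*t)/16 + ∫(-5*cos(4*t)/16) dt.
Step 3. Evaluate the standard form: now 5*t**2*sin(4*t)/8 + 5*t*cos(4*t)/16 - 5*sin(4*t)/64.
Answer: 5*t**2*sin(4*t)/8 + 5*t*cos(4*t)/16 - 5*sin(4*t)/64.


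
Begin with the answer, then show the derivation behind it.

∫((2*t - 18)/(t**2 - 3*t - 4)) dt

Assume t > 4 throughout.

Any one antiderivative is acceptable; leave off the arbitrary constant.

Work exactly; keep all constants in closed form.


The answer is -2*log(t - 4) + 4*log(t + 1).
Step 1. Decompose ∫((2*t - 18)/(t**2 - 3*t - 4)) dt by partial fractions, (2*t - 18)/(t**2 - 3*t - 4) = 4/(t + 1) - 2/(t - 4): now ∫(-2/(t - 4)) dt + ∫(4/(t + 1)) dt.
Step 2. Evaluate the standard form [assuming t > 4]: now -2*log(t - 4) + ∫(4/(t + 1)) dt.
Step 3. Evaluate the standard form [assuming t > -1]: now -2*log(t - 4) + 4*log(t + 1).
Answer: -2*log(t - 4) + 4*log(t + 1).


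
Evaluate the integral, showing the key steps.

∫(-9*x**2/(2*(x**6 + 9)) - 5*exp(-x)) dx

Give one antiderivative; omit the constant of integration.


Step 1. Rewrite: now ∫(-9*x**2/(2*(x**6 + 9))) dx + ∫(-5*exp(-x)) dx.
Step 2. Evaluate the standard form: now ∫(-9*x**2/(2*(x**6 + 9))) dx + 5*exp(-x).
Step 3. Substitute u = x**3, turning ∫(-9*x**2/(2*(x**6 + 9))) dx into ∫(-3/(2*(u**2 + 9))) du: now ∫(-3/(2*(u**2 + 9))) du + 5*exp(-x).
Step 4. Evaluate the standard form: now -atan(u/3)/2 + 5*exp(-x).
Step 5. Substitute back u = x**3: now -atan(x**3/3)/2 + 5*exp(-x).
Answer: -atan(x**3/3)/2 + 5*exp(-x).


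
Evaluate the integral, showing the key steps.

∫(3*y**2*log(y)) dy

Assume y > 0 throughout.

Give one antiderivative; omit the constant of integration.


Step 1. Integrate ∫(3*y**2*log(y)) dy by parts with u = log(y), dv = (3*y**2) dy, so v = y**3 [assuming y > 0]: now y**3*log(y) + ∫(-y**2) dy.
Step 2. Evaluate the standard form: now y**3*log(y) - y**3/3.
Answer: y**3*log(y) - y**3/3.


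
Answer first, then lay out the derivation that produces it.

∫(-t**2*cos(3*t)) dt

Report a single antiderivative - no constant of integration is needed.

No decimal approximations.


The answer is -t**2*sin(3*t)/3 - 2*t*cos(3*t)/9 + 2*sin(3*t)/27.
Step 1. Integrate ∫(-t**2*cos(3*t)) dt by parts with u = t**2, dv = (-cos(3*t)) dt, so v = -sin(3*t)/3: now -t**2*sin(3*t)/3 + ∫(2*t*sin(3*t)/3) dt.
Step 2. Integrate ∫(2*t*sin(3*t)/3) dt by parts with u = t, dv = (2*sin(3*t)/3) dt, so v = -2*cos(3*t)/9: now -t**2*sin(3*t)/3 - 2*t*cos(3*t)/9 + ∫(2*cos(3*t)/9) dt.
Step 3. Evaluate the standard form: now -t**2*sin(3*t)/3 - 2*t*cos(3*t)/9 + 2*sin(3*t)/27.
Answer: -t**2*sin(3*t)/3 - 2*t*cos(3*t)/9 + 2*sin(3*t)/27.


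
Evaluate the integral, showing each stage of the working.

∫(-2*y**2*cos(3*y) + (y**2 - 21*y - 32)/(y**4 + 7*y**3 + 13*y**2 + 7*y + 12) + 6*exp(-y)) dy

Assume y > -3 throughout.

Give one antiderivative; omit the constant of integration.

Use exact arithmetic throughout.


Step 1. Rewrite: now ∫(-2*y**2*cos(3*y)) dy + ∫((y**2 - 21*y - 32)/(y**4 + 7*y**3 + 13*y**2 + 7*y + 12)) dy + ∫(6*exp(-y)) dy.
Step 2. Evaluate the standard form: now ∫(-2*y**2*cos(3*y)) dy + ∫((y**2 - 21*y - 32)/(y**4 + 7*y**3 + 13*y**2 + 7*y + 12)) dy - 6*exp(-y).
Step 3. Integrate ∫(-2*y**2*cos(3*y)) dy by parts with u = y**2, dv = (-2*cos(3*y)) dy, so v = -2*sin(3*y)/3: now -2*y**2*sin(3*y)/3 + ∫(4*y*sin(3*y)/3) dy + ∫((y**2 - 21*y - 32)/(y**4 + 7*y**3 + 13*y**2 + 7*y + 12)) dy - 6*exp(-y).
Step 4. Integrate ∫(4*y*sin(3*y)/3) dy by parts with u = y, dv = (4*sin(3*y)/3) dy, so v = -4*cos(3*y)/9: now -2*y**2*sin(3*y)/3 - 4*y*cos(3*y)/9 + ∫((y**2 - 21*y - 32)/(y**4 + 7*y**3 + 13*y**2 + 7*y + 12)) dy + ∫(4*cos(3*y)/9) dy - 6*exp(-y).
Step 5. Evaluate the standard form: now -2*y**2*sin(3*y)/3 - 4*y*cos(3*y)/9 + 4*sin(3*y)/27 + ∫((y**2 - 21*y - 32)/(y**4 + 7*y**3 + 13*y**2 + 7*y + 12)) dy - 6*exp(-y).
Step 6. Decompose ∫((y**2 - 21*y - 32)/(y**4 + 7*y**3 + 13*y**2 + 7*y + 12)) dy by partial fractions, (y**2 - 21*y - 32)/(y**4 + 7*y**3 + 13*y**2 + 7*y + 12) = -3/(y**2 + 1) - 4/(y + 4) + 4/(y + 3): now -2*y**2*sin(3*y)/3 - 4*y*cos(3*y)/9 + 4*sin(3*y)/27 + ∫(4/(y + 3)) dy + ∫(-4/(y + 4)) dy + ∫(-3/(y**2 + 1)) dy - 6*exp(-y).
Step 7. Evaluate the standard form [assuming y > -4]: now -2*y**2*sin(3*y)/3 - 4*y*cos(3*y)/9 - 4*log(y + 4) + 4*sin(3*y)/27 + ∫(4/(y + 3)) dy + ∫(-3/(y**2 + 1)) dy - 6*exp(-y).
Step 8. Evaluate the standard form [assuming y > -3]: now -2*y**2*sin(3*y)/3 - 4*y*cos(3*y)/9 + 4*log(y + 3) - 4*log(y + 4) + 4*sin(3*y)/27 + ∫(-3/(y**2 + 1)) dy - 6*exp(-y).
Step 9. Evaluate the standard form: now -2*y**2*sin(3*y)/3 - 4*y*cos(3*y)/9 + 4*log(y + 3) - 4*log(y + 4) + 4*sin(3*y)/27 - 3*atan(y) - 6*exp(-y).
Answer: -2*y**2*sin(3*y)/3 - 4*y*cos(3*y)/9 + 4*log(y + 3) - 4*log(y + 4) + 4*sin(3*y)/27 - 3*atan(y) - 6*exp(-y).


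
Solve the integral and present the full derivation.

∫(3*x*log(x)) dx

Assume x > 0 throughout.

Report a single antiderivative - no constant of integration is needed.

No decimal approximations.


Step 1. Integrate ∫(3*x*log(x)) dx by parts with u = log(x), dv = (3*x) dx, so v = 3*x**2/2 [assuming x > 0]: now 3*x**2*log(x)/2 + ∫(-3*x/2) dx.
Step 2. Evaluate the standard form: now 3*x**2*log(x)/2 - 3*x**2/4.
Answer: 3*x**2*log(x)/2 - 3*x**2/4.


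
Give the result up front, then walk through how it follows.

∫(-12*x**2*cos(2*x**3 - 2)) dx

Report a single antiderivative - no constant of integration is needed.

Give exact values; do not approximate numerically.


The answer is -2*sin(2*x**3 - 2).
Step 1. Substitute u = x**3 - 1, turning ∫(-12*x**2*cos(2*x**3 - 2)) dx into ∫(-4*cos(2*u)) du: now ∫(-4*cos(2*u)) du.
Step 2. Evaluate the standard form: now -2*sin(2*u).
Step 3. Substitute back u = x**3 - 1: now -2*sin(2*x**3 - 2).
Answer: -2*sin(2*x**3 - 2).


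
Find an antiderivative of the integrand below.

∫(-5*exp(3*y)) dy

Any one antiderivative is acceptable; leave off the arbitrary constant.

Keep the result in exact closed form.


Answer: -5*exp(3*y)/3.


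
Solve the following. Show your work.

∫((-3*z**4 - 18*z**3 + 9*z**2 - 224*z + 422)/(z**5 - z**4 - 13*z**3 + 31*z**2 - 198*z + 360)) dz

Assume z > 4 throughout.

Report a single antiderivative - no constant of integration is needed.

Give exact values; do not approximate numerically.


Step 1. Decompose ∫((-3*z**4 - 18*z**3 + 9*z**2 - 224*z + 422)/(z**5 - z**4 - 13*z**3 + 31*z**2 - 198*z + 360)) dz by partial fractions, (-3*z**4 - 18*z**3 + 9*z**2 - 224*z + 422)/(z**5 - z**4 - 13*z**3 + 31*z**2 - 198*z + 360) = 2/(z**2 + 9) + 1/(z + 5) + 1/(z - 2) - 5/(z - 4): now ∫(-5/(z - 4)) dz + ∫(1/(z - 2)) dz + ∫(1/(z + 5)) dz + ∫(2/(z**2 + 9)) dz.
Step 2. Evaluate the standard form [assuming z > -5]: now log(z + 5) + ∫(-5/(z - 4)) dz + ∫(1/(z - 2)) dz + ∫(2/(z**2 + 9)) dz.
Step 3. Evaluate the standard form [assuming z > 2]: now log(z - 2) + log(z + 5) + ∫(-5/(z - 4)) dz + ∫(2/(z**2 + 9)) dz.
Step 4. Evaluate the standard form [assuming z > 4]: now -5*log(z - 4) + log(z - 2) + log(z + 5) + ∫(2/(z**2 + 9)) dz.
Step 5. Evaluate the standard form: now -5*log(z - 4) + log(z - 2) + log(z + 5) + 2*atan(z/3)/3.
Answer: -5*log(z - 4) + log(z - 2) + log(z + 5) + 2*atan(z/3)/3.


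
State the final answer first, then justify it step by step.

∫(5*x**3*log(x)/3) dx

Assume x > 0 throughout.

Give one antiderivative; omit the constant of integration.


The answer is 5*x**4*log(x)/12 - 5*x**4/48.
Step 1. Integrate ∫(5*x**3*log(x)/3) dx by parts with u = log(x), dv = (5*x**3/3) dx, so v = 5*x**4/12 [assuming x > 0]: now 5*x**4*log(x)/12 + ∫(-5*x**3/12) dx.
Step 2. Evaluate the standard form: now 5*x**4*log(x)/12 - 5*x**4/48.
Answer: 5*x**4*log(x)/12 - 5*x**4/48.


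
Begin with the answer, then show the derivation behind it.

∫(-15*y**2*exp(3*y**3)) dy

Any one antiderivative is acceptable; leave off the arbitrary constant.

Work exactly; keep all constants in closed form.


The answer is -5*exp(3*y**3)/3.
Step 1. Substitute u = y**3, turning ∫(-15*y**2*exp(3*y**3)) dy into ∫(-5*exp(3*u)) du: now ∫(-5*exp(3*u)) du.
Step 2. Evaluate the standard form: now -5*exp(3*u)/3.
Step 3. Substitute back u = y**3: now -5*exp(3*y**3)/3.
Answer: -5*exp(3*y**3)/3.


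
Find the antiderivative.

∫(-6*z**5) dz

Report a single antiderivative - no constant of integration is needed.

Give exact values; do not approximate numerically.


Answer: -z**6.


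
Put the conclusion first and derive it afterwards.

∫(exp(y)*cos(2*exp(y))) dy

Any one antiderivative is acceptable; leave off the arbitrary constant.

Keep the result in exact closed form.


The answer is sin(2*exp(y))/2.
Step 1. Substitute u = exp(y), turning ∫(exp(y)*cos(2*exp(y))) dy into ∫(cos(2*u)) du: now ∫(cos(2*u)) du.
Step 2. Evaluate the standard form: now sin(2*u)/2.
Step 3. Substitute back u = exp(y): now sin(2*exp(y))/2.
Answer: sin(2*exp(y))/2.


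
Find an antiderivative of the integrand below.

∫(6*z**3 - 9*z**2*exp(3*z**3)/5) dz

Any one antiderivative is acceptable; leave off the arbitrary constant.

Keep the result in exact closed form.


Answer: 3*z**4/2 - exp(3*z**3)/5.


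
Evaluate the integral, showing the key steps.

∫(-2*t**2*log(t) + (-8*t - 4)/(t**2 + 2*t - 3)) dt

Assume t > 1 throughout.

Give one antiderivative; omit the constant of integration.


Step 1. Rewrite: now ∫(-2*t**2*log(t)) dt + ∫((-8*t - 4)/(t**2 + 2*t - 3)) dt.
Step 2. Integrate ∫(-2*t**2*log(t)) dt by parts with u = log(t), dv = (-2*t**2) dt, so v = -2*t**3/3 [assuming t > 0]: now -2*t**3*log(t)/3 + ∫(2*t**2/3) dt + ∫((-8*t - 4)/(t**2 + 2*t - 3)) dt.
Step 3. Evaluate the standard form: now -2*t**3*log(t)/3 + 2*t**3/9 + ∫((-8*t - 4)/(t**2 + 2*t - 3)) dt.
Step 4. Decompose ∫((-8*t - 4)/(t**2 + 2*t - 3)) dt by partial fractions, (-8*t - 4)/(t**2 + 2*t - 3) = -5/(t + 3) - 3/(t - 1): now -2*t**3*log(t)/3 + 2*t**3/9 + ∫(-3/(t - 1)) dt + ∫(-5/(t + 3)) dt.
Step 5. Evaluate the standard form [assuming t > 1]: now -2*t**3*log(t)/3 + 2*t**3/9 - 3*log(t - 1) + ∫(-5/(t + 3)) dt.
Step 6. Evaluate the standard form [assuming t > -3]: now -2*t**3*log(t)/3 + 2*t**3/9 - 3*log(t - 1) - 5*log(t + 3).
Answer: -2*t**3*log(t)/3 + 2*t**3/9 - 3*log(t - 1) - 5*log(t + 3).


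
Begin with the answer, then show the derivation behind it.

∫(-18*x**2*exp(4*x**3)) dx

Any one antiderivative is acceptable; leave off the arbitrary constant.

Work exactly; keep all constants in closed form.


The answer is -3*exp(4*x**3)/2.
Step 1. Substitute u = x**3, turning ∫(-18*x**2*exp(4*x**3)) dx into ∫(-6*exp(4*u)) du: now ∫(-6*exp(4*u)) du.
Step 2. Evaluate the standard form: now -3*exp(4*u)/2.
Step 3. Substitute back u = x**3: now -3*exp(4*x**3)/2.
Answer: -3*exp(4*x**3)/2.


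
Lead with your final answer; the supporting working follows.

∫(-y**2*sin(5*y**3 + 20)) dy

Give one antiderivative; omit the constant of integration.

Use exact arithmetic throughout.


The answer is cos(5*y**3 + 20)/15.
Step 1. Substitute u = y**3 + 4, turning ∫(-y**2*sin(5*y**3 + 20)) dy into ∫(-sin(5*u)/3) du: now ∫(-sin(5*u)/3) du.
Step 2. Evaluate the standard form: now cos(5*u)/15.
Step 3. Substitute back u = y**3 + 4: now cos(5*y**3 + 20)/15.
Answer: cos(5*y**3 + 20)/15.


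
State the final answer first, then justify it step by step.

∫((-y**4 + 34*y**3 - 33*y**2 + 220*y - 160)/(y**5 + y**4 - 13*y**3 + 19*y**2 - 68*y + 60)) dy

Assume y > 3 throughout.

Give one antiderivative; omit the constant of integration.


The answer is 5*log(y - 3) - log(y - 1) - 5*log(y + 5) - 2*atan(y/2).
Step 1. Decompose ∫((-y**4 + 34*y**3 - 33*y**2 + 220*y - 160)/(y**5 + y**4 - 13*y**3 + 19*y**2 - 68*y + 60)) dy by partial fractions, (-y**4 + 34*y**3 - 33*y**2 + 220*y - 160)/(y**5 + y**4 - 13*y**3 + 19*y**2 - 68*y + 60) = -4/(y**2 + 4) - 5/(y + 5) - 1/(y - 1) + 5/(y - 3): now ∫(5/(y - 3)) dy + ∫(-1/(y - 1)) dy + ∫(-5/(y + 5)) dy + ∫(-4/(y**2 + 4)) dy.
Step 2. Evaluate the standard form [assuming y > 3]: now 5*log(y - 3) + ∫(-1/(y - 1)) dy + ∫(-5/(y + 5)) dy + ∫(-4/(y**2 + 4)) dy.
Step 3. Evaluate the standard form [assuming y > -5]: now 5*log(y - 3) - 5*log(y + 5) + ∫(-1/(y - 1)) dy + ∫(-4/(y**2 + 4)) dy.
Step 4. Evaluate the standard form [assuming y > 1]: now 5*log(y - 3) - log(y - 1) - 5*log(y + 5) + ∫(-4/(y**2 + 4)) dy.
Step 5. Evaluate the standard form: now 5*log(y - 3) - log(y - 1) - 5*log(y + 5) - 2*atan(y/2).
Answer: 5*log(y - 3) - log(y - 1) - 5*log(y + 5) - 2*atan(y/2).


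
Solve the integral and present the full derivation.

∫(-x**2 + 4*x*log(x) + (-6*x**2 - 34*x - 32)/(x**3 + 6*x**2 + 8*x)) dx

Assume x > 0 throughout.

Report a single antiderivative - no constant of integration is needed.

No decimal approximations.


Step 1. Rewrite: now ∫(-x**2) dx + ∫(4*x*log(x)) dx + ∫((-6*x**2 - 34*x - 32)/(x**3 + 6*x**2 + 8*x)) dx.
Step 2. Evaluate the standard form: now -x**3/3 + ∫(4*x*log(x)) dx + ∫((-6*x**2 - 34*x - 32)/(x**3 + 6*x**2 + 8*x)) dx.
Step 3. Integrate ∫(4*x*log(x)) dx by parts with u = log(x), dv = (4*x) dx, so v = 2*x**2 [assuming x > 0]: now -x**3/3 + 2*x**2*log(x) + ∫(-2*x) dx + ∫((-6*x**2 - 34*x - 32)/(x**3 + 6*x**2 + 8*x)) dx.
Step 4. Evaluate the standard form: now -x**3/3 + 2*x**2*log(x) - x**2 + ∫((-6*x**2 - 34*x - 32)/(x**3 + 6*x**2 + 8*x)) dx.
Step 5. Decompose ∫((-6*x**2 - 34*x - 32)/(x**3 + 6*x**2 + 8*x)) dx by partial fractions, (-6*x**2 - 34*x - 32)/(x**3 + 6*x**2 + 8*x) = 1/(x + 4) - 3/(x + 2) - 4/x: now -x**3/3 + 2*x**2*log(x) - x**2 + ∫(-4/x) dx + ∫(-3/(x + 2)) dx + ∫(1/(x + 4)) dx.
Step 6. Evaluate the standard form [assuming x > 0]: now -x**3/3 + 2*x**2*log(x) - x**2 - 4*log(x) + ∫(-3/(x + 2)) dx + ∫(1/(x + 4)) dx.
Step 7. Evaluate the standard form [assuming x > -4]: now -x**3/3 + 2*x**2*log(x) - x**2 - 4*log(x) + log(x + 4) + ∫(-3/(x + 2)) dx.
Step 8. Evaluate the standard form [assuming x > -2]: now -x**3/3 + 2*x**2*log(x) - x**2 - 4*log(x) - 3*log(x + 2) + log(x + 4).
Answer: -x**3/3 + 2*x**2*log(x) - x**2 - 4*log(x) - 3*log(x + 2) + log(x + 4).


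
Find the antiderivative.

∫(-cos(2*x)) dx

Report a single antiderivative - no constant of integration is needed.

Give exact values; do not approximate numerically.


Answer: -sin(2*x)/2.


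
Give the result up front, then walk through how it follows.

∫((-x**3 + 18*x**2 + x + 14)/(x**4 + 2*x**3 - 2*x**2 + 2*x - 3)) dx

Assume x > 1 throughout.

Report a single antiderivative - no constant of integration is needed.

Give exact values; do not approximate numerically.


The answer is 4*log(x - 1) - 5*log(x + 3) + atan(x).
Step 1. Decompose ∫((-x**3 + 18*x**2 + x + 14)/(x**4 + 2*x**3 - 2*x**2 + 2*x - 3)) dx by partial fractions, (-x**3 + 18*x**2 + x + 14)/(x**4 + 2*x**3 - 2*x**2 + 2*x - 3) = 1/(x**2 + 1) - 5/(x + 3) + 4/(x - 1): now ∫(4/(x - 1)) dx + ∫(-5/(x + 3)) dx + ∫(1/(x**2 + 1)) dx.
Step 2. Evaluate the standard form [assuming x > 1]: now 4*log(x - 1) + ∫(-5/(x + 3)) dx + ∫(1/(x**2 + 1)) dx.
Step 3. Evaluate the standard form [assuming x > -3]: now 4*log(x - 1) - 5*log(x + 3) + ∫(1/(x**2 + 1)) dx.
Step 4. Evaluate the standard form: now 4*log(x - 1) - 5*log(x + 3) + atan(x).
Answer: 4*log(x - 1) - 5*log(x + 3) + atan(x).


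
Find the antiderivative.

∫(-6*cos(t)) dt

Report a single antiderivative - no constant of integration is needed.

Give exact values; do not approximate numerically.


Answer: -6*sin(t).


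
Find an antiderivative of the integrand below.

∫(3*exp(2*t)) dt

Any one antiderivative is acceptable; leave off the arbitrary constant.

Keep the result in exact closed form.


Answer: 3*exp(2*t)/2.


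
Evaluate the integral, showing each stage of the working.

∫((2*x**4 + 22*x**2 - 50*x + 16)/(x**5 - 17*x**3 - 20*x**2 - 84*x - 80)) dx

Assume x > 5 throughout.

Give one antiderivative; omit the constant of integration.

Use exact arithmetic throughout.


Step 1. Decompose ∫((2*x**4 + 22*x**2 - 50*x + 16)/(x**5 - 17*x**3 - 20*x**2 - 84*x - 80)) dx by partial fractions, (2*x**4 + 22*x**2 - 50*x + 16)/(x**5 - 17*x**3 - 20*x**2 - 84*x - 80) = 2/(x**2 + 4) + 2/(x + 4) - 1/(x + 1) + 1/(x - 5): now ∫(1/(x - 5)) dx + ∫(-1/(x + 1)) dx + ∫(2/(x + 4)) dx + ∫(2/(x**2 + 4)) dx.
Step 2. Evaluate the standard form [assuming x > -4]: now 2*log(x + 4) + ∫(1/(x - 5)) dx + ∫(-1/(x + 1)) dx + ∫(2/(x**2 + 4)) dx.
Step 3. Evaluate the standard form [assuming x > 5]: now log(x - 5) + 2*log(x + 4) + ∫(-1/(x + 1)) dx + ∫(2/(x**2 + 4)) dx.
Step 4. Evaluate the standard form [assuming x > -1]: now log(x - 5) - log(x + 1) + 2*log(x + 4) + ∫(2/(x**2 + 4)) dx.
Step 5. Evaluate the standard form: now log(x - 5) - log(x + 1) + 2*log(x + 4) + atan(x/2).
Answer: log(x - 5) - log(x + 1) + 2*log(x + 4) + atan(x/2).


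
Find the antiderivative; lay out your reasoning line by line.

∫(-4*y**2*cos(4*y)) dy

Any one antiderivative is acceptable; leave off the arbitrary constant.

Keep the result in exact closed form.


Step 1. Integrate ∫(-4*y**2*cos(4*y)) dy by parts with u = y**2, dv = (-4*cos(4*y)) dy, so v = -sin(4*y): now -y**2*sin(4*y) + ∫(2*y*sin(4*y)) dy.
Step 2. Integrate ∫(2*y*sin(4*y)) dy by parts with u = y, dv = (2*sin(4*y)) dy, so v = -cos(4*y)/2: now -y**2*sin(4*y) - y*cos(4*y)/2 + ∫(cos(4*y)/2) dy.
Step 3. Evaluate the standard form: now -y**2*sin(4*y) - y*cos(4*y)/2 + sin(4*y)/8.
Answer: -y**2*sin(4*y) - y*cos(4*y)/2 + sin(4*y)/8.


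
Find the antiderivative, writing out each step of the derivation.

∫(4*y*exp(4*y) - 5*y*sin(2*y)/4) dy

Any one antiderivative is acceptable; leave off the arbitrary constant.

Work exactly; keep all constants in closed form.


Step 1. Rewrite: now ∫(4*y*exp(4*y)) dy + ∫(-5*y*sin(2*y)/4) dy.
Step 2. Integrate ∫(-5*y*sin(2*y)/4) dy by parts with u = y, dv = (-5*sin(2*y)/4) dy, so v = 5*cos(2*y)/8: now 5*y*cos(2*y)/8 + ∫(4*y*exp(4*y)) dy + ∫(-5*cos(2*y)/8) dy.
Step 3. Evaluate the standard form: now 5*y*cos(2*y)/8 - 5*sin(2*y)/16 + ∫(4*y*exp(4*y)) dy.
Step 4. Integrate ∫(4*y*exp(4*y)) dy by parts with u = y, dv = (4*exp(4*y)) dy, so v = exp(4*y): now y*exp(4*y) + 5*y*cos(2*y)/8 - 5*sin(2*y)/16 + ∫(-exp(4*y)) dy.
Step 5. Evaluate the standard form: now y*exp(4*y) + 5*y*cos(2*y)/8 - exp(4*y)/4 - 5*sin(2*y)/16.
Answer: y*exp(4*y) + 5*y*cos(2*y)/8 - exp(4*y)/4 - 5*sin(2*y)/16.
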